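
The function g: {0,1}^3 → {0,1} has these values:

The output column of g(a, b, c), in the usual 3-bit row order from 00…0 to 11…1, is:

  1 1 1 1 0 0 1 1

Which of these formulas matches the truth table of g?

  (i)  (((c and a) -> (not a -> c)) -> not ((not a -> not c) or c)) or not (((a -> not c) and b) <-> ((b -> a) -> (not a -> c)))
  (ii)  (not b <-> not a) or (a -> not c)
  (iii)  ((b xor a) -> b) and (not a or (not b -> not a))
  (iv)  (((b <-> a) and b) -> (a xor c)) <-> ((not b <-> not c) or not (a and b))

iii

(i) disagrees with g on (0,0,0) (formula → 0, table → 1); rule it out.
(ii) disagrees with g on (1,0,0) (formula → 1, table → 0); rule it out.
(iv) disagrees with g on (1,0,0) (formula → 1, table → 0); rule it out.
Only (iii) survives; checking it on all 8 rows confirms it matches g.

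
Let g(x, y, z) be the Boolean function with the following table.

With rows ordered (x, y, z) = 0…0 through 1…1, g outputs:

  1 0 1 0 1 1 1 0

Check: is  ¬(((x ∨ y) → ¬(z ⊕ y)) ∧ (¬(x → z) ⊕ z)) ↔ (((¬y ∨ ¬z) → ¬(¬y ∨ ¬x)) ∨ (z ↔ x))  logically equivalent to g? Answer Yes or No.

Test each input against both g and the formula:
  x=0, y=0, z=0: formula gives 1, g = 1 ✓
  x=0, y=0, z=1: formula gives 1, but g = 0 ✗
Row (0,0,1) is a counterexample, so the formula is not equivalent to g.

No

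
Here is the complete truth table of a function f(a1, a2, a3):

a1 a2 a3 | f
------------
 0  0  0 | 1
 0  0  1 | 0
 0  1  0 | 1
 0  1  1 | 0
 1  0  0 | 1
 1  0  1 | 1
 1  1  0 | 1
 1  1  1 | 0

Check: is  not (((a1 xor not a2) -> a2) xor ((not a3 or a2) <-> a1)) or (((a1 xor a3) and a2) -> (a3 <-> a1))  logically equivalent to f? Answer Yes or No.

No

Check the formula against f row by row:
  a1=0, a2=0, a3=0: formula gives 1, f = 1 ✓
  a1=0, a2=0, a3=1: formula gives 1, but f = 0 ✗
A single disagreement suffices: at (0,0,1) they differ, so the formula does not compute f.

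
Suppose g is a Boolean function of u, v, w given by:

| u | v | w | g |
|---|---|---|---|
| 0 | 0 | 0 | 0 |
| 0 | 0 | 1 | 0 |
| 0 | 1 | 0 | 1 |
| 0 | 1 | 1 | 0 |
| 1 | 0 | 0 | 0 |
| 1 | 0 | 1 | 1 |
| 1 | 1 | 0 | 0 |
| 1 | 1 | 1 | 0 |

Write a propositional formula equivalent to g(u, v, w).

The 1-rows are (0,1,0), (1,0,1). Each contributes one minterm — ¬u·v·¬w; u·¬v·w — and their disjunction is a sum-of-products form of g.

g(u, v, w) = ((not u and v) and not w) or ((u and not v) and w)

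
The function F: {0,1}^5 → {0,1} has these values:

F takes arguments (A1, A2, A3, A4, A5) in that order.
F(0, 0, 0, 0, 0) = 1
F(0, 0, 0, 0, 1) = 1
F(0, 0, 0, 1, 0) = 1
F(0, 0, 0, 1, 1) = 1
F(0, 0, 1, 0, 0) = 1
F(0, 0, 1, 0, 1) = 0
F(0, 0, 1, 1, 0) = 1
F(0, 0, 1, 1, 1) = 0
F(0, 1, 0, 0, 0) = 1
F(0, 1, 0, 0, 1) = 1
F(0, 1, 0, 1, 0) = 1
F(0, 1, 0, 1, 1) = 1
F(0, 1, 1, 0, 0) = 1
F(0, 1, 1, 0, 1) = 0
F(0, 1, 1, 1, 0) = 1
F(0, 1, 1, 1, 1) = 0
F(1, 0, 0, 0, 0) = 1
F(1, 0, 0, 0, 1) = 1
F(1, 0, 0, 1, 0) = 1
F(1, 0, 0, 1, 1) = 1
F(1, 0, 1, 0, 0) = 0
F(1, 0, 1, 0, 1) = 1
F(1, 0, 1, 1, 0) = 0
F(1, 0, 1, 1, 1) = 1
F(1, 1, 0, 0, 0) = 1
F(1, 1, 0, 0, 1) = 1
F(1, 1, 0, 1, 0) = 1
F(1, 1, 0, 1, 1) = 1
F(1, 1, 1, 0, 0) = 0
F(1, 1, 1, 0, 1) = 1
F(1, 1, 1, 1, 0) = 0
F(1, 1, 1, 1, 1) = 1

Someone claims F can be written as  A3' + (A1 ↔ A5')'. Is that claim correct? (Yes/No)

Yes

Evaluate A3' + (A1 ↔ A5')' on each row and compare to F:
  A1=0, A2=0, A3=0, A4=0, A5=0: formula gives 1, F = 1 ✓
  A1=0, A2=0, A3=0, A4=0, A5=1: formula gives 1, F = 1 ✓
  A1=0, A2=0, A3=0, A4=1, A5=0: formula gives 1, F = 1 ✓
  A1=0, A2=0, A3=0, A4=1, A5=1: formula gives 1, F = 1 ✓
  …and likewise for the remaining 28 rows.
All 32 rows match — the expression computes F exactly.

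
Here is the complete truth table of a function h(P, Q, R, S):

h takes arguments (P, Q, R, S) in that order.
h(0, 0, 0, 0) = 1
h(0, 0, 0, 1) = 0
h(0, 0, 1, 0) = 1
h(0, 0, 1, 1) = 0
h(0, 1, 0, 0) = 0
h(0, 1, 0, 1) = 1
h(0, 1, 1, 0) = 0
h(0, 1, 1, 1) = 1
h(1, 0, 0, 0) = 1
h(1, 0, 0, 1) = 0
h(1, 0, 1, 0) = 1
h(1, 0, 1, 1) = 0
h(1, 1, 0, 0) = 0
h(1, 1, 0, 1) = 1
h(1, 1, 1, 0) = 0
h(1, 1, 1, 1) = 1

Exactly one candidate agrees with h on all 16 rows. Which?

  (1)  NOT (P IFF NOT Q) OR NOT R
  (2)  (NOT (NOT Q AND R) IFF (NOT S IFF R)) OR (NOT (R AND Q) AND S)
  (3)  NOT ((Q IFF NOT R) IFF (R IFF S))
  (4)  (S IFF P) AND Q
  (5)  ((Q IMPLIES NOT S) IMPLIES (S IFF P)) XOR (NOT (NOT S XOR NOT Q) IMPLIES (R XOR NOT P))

(1) disagrees with h on (0,0,0,1) (formula → 1, table → 0); rule it out.
(2) disagrees with h on (0,0,0,0) (formula → 0, table → 1); rule it out.
(4) disagrees with h on (0,0,0,0) (formula → 0, table → 1); rule it out.
(5) disagrees with h on (0,0,0,0) (formula → 0, table → 1); rule it out.
That leaves (3). Evaluating it on every row reproduces the table of h exactly.

3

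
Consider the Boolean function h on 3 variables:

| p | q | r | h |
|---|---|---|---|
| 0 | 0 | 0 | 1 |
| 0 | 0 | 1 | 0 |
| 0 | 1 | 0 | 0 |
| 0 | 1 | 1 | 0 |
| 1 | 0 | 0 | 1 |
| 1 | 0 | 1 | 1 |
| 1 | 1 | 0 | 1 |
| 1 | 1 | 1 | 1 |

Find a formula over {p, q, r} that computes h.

h(p, q, r) = ((((p' · q') · r) + ((p' · q) · r')) + ((p' · q) · r))'

h is 0 on only 3 rows — (0,0,1), (0,1,0), (0,1,1). Writing each as a minterm (¬p·¬q·r, ¬p·q·¬r, ¬p·q·r) and OR-ing them characterizes exactly where h=0, so h is the negation of that disjunction.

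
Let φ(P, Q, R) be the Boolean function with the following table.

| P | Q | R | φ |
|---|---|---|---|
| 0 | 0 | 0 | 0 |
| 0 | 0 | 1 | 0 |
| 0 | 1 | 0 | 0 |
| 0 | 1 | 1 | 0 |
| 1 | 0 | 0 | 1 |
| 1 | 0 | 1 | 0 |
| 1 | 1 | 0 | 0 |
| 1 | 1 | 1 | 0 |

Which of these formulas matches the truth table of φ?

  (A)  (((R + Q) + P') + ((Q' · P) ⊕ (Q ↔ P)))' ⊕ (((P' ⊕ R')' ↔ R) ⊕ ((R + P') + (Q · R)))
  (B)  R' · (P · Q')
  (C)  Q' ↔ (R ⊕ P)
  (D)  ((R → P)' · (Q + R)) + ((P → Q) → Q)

(A) disagrees with φ on (0,0,0) (formula → 1, table → 0); rule it out.
(C) disagrees with φ on (0,0,1) (formula → 1, table → 0); rule it out.
(D) disagrees with φ on (0,0,1) (formula → 1, table → 0); rule it out.
(B) is the remaining candidate, and it agrees with φ on all 8 inputs.

B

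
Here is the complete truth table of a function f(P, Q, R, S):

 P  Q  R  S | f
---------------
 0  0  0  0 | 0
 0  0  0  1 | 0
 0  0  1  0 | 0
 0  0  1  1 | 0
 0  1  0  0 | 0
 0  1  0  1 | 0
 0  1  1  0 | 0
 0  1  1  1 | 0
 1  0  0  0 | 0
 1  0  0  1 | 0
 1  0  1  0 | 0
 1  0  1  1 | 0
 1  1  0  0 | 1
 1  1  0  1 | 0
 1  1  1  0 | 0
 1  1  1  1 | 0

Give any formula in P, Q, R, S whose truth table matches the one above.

f(P, Q, R, S) = ((P & Q) & ~R) & ~S

Only row (1,1,0,0) gives 1. That row's minterm P·Q·¬R·¬S is f directly.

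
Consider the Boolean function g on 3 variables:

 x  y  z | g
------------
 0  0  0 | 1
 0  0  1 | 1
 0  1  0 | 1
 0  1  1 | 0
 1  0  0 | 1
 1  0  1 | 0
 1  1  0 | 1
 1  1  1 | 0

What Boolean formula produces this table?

g(x, y, z) = NOT ((((NOT x AND y) AND z) OR ((x AND NOT y) AND z)) OR ((x AND y) AND z))

The 0-rows are (0,1,1), (1,0,1), (1,1,1). Take each as a conjunction (¬x·y·z, x·¬y·z, x·y·z), form their disjunction, and complement — that gives a formula that is 1 everywhere g is.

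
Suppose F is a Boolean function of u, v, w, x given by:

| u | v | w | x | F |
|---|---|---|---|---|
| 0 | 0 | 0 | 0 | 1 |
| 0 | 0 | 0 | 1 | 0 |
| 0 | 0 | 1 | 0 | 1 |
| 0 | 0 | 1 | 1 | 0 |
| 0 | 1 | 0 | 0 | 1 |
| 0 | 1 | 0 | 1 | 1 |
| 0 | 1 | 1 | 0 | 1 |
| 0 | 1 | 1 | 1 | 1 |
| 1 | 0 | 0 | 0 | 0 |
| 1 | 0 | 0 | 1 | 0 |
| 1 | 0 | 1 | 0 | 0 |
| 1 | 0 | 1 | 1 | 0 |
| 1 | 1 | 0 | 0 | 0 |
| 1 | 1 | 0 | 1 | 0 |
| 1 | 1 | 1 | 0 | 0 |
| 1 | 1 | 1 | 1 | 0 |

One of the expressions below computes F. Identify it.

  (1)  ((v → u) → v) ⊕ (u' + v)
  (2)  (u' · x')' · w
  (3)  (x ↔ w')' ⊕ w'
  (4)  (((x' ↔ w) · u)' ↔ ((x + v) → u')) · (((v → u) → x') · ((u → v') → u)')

(1) disagrees with F on (0,0,0,1) (formula → 1, table → 0); rule it out.
(2) disagrees with F on (0,0,0,0) (formula → 0, table → 1); rule it out.
(3) disagrees with F on (0,0,0,0) (formula → 0, table → 1); rule it out.
(4) is the remaining candidate, and it agrees with F on all 16 inputs.

4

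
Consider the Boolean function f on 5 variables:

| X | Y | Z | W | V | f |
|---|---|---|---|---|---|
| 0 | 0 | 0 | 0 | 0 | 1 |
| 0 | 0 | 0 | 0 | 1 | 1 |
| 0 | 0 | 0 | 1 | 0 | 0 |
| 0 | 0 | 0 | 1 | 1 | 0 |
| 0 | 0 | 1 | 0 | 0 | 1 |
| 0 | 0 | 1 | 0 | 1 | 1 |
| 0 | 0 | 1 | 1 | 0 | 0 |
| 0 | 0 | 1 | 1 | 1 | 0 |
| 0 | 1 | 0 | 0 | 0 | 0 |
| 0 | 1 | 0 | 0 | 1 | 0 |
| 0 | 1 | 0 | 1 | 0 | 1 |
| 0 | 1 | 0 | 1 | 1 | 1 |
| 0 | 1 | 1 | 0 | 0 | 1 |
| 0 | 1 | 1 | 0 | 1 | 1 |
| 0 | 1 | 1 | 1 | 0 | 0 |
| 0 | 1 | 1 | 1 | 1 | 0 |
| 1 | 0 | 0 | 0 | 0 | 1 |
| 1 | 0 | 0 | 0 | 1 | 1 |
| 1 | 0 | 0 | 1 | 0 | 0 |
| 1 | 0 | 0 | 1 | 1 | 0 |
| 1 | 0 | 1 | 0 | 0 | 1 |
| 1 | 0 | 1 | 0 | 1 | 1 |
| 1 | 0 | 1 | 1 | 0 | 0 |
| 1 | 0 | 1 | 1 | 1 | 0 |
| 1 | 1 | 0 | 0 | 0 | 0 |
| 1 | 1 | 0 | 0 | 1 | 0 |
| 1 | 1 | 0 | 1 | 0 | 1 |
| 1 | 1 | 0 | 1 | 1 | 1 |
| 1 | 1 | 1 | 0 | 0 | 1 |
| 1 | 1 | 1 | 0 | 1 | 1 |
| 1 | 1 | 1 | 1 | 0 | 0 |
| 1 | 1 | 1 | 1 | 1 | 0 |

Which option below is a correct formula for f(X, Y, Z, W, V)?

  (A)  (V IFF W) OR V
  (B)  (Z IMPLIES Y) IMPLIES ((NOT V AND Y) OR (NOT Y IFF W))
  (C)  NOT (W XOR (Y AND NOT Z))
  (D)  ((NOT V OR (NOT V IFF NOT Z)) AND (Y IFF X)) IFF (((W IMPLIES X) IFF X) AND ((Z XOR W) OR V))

(A) disagrees with f on (0,0,0,1,1) (formula → 1, table → 0); rule it out.
(B) disagrees with f on (0,0,0,0,0) (formula → 0, table → 1); rule it out.
(D) disagrees with f on (0,0,0,0,0) (formula → 0, table → 1); rule it out.
That leaves (C). Evaluating it on every row reproduces the table of f exactly.

C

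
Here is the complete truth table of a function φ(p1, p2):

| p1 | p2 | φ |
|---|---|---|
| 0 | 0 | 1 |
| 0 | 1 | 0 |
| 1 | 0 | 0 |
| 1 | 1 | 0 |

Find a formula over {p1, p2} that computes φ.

The output is 1 only when every input is 0 — NOR of all inputs.

φ(p1, p2) = (p1 + p2)'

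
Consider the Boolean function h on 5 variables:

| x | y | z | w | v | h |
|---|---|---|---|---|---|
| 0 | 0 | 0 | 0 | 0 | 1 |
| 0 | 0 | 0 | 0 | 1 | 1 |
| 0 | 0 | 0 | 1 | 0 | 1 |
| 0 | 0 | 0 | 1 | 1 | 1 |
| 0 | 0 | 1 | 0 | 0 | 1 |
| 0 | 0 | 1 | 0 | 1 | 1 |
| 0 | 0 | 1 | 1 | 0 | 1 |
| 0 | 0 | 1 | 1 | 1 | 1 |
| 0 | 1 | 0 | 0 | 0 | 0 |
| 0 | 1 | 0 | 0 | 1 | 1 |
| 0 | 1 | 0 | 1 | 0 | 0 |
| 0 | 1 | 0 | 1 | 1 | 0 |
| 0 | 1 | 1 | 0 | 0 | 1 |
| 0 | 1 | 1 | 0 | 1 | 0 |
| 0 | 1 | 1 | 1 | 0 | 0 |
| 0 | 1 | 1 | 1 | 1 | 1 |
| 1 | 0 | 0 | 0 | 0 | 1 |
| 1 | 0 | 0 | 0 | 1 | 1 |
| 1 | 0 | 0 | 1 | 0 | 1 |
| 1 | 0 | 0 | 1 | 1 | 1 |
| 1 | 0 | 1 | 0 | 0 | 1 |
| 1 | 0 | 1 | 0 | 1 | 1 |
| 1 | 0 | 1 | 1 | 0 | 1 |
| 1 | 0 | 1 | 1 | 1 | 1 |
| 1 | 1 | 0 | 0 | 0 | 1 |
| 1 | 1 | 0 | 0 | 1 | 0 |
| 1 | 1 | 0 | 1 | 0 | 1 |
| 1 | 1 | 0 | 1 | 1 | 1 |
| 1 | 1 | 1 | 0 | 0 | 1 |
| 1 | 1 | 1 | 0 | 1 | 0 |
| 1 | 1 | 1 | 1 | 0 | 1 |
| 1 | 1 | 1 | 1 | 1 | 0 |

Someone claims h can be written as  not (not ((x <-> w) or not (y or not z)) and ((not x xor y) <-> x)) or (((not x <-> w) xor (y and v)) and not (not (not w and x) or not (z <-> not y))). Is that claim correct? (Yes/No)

No

Test each input against both h and the formula:
  x=0, y=0, z=0, w=0, v=0: formula gives 1, h = 1 ✓
  x=0, y=0, z=0, w=0, v=1: formula gives 1, h = 1 ✓
  x=0, y=0, z=0, w=1, v=0: formula gives 1, h = 1 ✓
  x=0, y=0, z=0, w=1, v=1: formula gives 1, h = 1 ✓
  …
  x=0, y=1, z=0, w=0, v=0: formula gives 1, but h = 0 ✗
Row (0,1,0,0,0) is a counterexample, so the formula is not equivalent to h.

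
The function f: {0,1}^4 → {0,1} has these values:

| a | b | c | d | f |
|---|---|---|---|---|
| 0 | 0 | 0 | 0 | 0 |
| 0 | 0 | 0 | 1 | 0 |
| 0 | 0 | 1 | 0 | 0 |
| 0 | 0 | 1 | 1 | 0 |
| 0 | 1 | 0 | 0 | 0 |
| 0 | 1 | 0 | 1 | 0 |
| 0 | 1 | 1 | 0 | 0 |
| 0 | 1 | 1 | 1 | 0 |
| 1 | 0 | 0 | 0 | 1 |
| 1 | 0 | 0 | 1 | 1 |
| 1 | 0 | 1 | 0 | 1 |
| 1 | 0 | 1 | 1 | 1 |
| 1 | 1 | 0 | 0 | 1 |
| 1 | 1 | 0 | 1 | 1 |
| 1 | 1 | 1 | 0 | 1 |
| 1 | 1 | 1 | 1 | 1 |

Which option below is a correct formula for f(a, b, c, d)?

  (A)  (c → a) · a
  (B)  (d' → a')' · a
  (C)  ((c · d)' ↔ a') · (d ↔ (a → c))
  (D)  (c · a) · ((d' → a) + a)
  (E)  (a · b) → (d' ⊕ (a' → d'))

(B) fails at (1,0,0,1): the formula yields 0, f is 1.
(C) fails at (0,0,0,1): the formula yields 1, f is 0.
(D) fails at (1,0,0,0): the formula yields 0, f is 1.
(E) fails at (0,0,0,0): the formula yields 1, f is 0.
That leaves (A). Evaluating it on every row reproduces the table of f exactly.

A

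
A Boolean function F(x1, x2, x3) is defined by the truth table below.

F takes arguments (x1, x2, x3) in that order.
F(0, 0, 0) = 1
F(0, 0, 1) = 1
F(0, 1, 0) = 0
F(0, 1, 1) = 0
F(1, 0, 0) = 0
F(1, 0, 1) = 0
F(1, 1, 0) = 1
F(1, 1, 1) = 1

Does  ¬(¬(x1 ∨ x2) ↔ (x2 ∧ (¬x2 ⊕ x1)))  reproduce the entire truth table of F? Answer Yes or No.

Yes

Evaluate ¬(¬(x1 ∨ x2) ↔ (x2 ∧ (¬x2 ⊕ x1))) on each row and compare to F:
  x1=0, x2=0, x3=0: formula gives 1, F = 1 ✓
  x1=0, x2=0, x3=1: formula gives 1, F = 1 ✓
  x1=0, x2=1, x3=0: formula gives 0, F = 0 ✓
  x1=0, x2=1, x3=1: formula gives 0, F = 0 ✓
  x1=1, x2=0, x3=0: formula gives 0, F = 0 ✓
  … (the remaining 3 rows also agree.)
Every row agrees, so the formula is equivalent.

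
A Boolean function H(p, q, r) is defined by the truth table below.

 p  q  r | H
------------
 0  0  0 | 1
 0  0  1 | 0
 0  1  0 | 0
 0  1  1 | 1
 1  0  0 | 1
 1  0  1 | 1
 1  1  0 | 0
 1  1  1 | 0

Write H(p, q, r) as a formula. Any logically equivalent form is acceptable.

Collect the rows where H=1 — (0,0,0), (0,1,1), (1,0,0), (1,0,1) — and write one minterm per row: ¬p·¬q·¬r, ¬p·q·r, p·¬q·¬r, p·¬q·r. Their union (logical OR) reproduces the table exactly.

H(p, q, r) = ((((p' · q') · r') + ((p' · q) · r)) + ((p · q') · r')) + ((p · q') · r)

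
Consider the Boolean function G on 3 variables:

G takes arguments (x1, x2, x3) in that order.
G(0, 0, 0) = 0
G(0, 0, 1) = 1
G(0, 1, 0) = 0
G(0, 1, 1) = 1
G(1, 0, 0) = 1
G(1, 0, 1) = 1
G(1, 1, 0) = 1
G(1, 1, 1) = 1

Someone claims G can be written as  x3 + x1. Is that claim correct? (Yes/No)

Evaluate x3 + x1 on each row and compare to G:
  x1=0, x2=0, x3=0: formula gives 0, G = 0 ✓
  x1=0, x2=0, x3=1: formula gives 1, G = 1 ✓
  x1=0, x2=1, x3=0: formula gives 0, G = 0 ✓
  x1=0, x2=1, x3=1: formula gives 1, G = 1 ✓
  x1=1, x2=0, x3=0: formula gives 1, G = 1 ✓
  … (the remaining 3 rows also agree.)
No disagreement on any input; they are logically equivalent.

Yes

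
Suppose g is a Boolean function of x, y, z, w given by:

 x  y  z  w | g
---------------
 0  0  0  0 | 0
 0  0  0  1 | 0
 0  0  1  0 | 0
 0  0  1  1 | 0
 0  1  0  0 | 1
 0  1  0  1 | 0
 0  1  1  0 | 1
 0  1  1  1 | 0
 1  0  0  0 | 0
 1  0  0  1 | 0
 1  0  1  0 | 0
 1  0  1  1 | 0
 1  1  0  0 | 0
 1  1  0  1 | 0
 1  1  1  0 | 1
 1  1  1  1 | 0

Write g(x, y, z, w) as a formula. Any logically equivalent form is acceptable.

g(x, y, z, w) = ((((~x & y) & ~z) & ~w) | (((~x & y) & z) & ~w)) | (((x & y) & z) & ~w)

g=1 on 3 inputs: (0,1,0,0), (0,1,1,0), (1,1,1,0). Reading each as a conjunction of literals (¬x·y·¬z·¬w, ¬x·y·z·¬w, x·y·z·¬w) and taking the OR gives the canonical DNF.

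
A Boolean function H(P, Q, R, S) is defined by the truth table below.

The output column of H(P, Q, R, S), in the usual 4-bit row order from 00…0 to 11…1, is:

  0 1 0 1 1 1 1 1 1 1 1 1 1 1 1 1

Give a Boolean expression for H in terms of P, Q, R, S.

H(P, Q, R, S) = ((((P' · Q') · R') · S') + (((P' · Q') · R) · S'))'

H is 0 on only 2 rows — (0,0,0,0), (0,0,1,0). Writing each as a minterm (¬P·¬Q·¬R·¬S, ¬P·¬Q·R·¬S) and OR-ing them characterizes exactly where H=0, so H is the negation of that disjunction.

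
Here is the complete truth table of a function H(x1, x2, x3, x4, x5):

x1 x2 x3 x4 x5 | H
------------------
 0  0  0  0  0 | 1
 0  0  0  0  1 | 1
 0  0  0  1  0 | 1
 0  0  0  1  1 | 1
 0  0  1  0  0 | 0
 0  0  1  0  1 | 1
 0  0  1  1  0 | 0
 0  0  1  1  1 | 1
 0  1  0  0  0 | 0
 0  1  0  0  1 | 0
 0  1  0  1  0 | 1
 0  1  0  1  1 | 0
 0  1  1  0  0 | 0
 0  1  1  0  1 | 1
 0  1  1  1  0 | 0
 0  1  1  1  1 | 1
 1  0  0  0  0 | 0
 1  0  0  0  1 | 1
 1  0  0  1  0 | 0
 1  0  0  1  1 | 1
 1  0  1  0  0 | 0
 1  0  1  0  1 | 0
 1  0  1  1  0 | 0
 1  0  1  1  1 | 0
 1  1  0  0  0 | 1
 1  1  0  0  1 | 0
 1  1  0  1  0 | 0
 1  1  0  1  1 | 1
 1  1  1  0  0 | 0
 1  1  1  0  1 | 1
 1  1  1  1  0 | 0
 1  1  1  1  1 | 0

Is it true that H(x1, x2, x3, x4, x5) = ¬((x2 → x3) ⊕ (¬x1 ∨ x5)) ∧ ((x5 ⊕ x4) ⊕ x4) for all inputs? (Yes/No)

No

Test each input against both H and the formula:
  x1=0, x2=0, x3=0, x4=0, x5=0: formula gives 0, but H = 1 ✗
Since they disagree at (0,0,0,0,0), the expression is not a correct formula for H.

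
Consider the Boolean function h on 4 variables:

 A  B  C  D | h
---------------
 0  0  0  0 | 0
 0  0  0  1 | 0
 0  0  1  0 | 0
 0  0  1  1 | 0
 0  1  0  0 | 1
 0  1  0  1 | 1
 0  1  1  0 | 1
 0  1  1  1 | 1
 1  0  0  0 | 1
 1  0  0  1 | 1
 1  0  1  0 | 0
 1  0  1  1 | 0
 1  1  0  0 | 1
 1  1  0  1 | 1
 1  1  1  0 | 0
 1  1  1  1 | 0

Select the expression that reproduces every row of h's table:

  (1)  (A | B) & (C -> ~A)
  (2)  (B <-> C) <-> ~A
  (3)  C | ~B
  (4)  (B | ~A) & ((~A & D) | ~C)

1

(2): at (0,0,0,0) it gives 1, but h = 0 — eliminated.
(3): at (0,0,0,0) it gives 1, but h = 0 — eliminated.
(4): at (0,0,0,0) it gives 1, but h = 0 — eliminated.
Only (1) survives; checking it on all 16 rows confirms it matches h.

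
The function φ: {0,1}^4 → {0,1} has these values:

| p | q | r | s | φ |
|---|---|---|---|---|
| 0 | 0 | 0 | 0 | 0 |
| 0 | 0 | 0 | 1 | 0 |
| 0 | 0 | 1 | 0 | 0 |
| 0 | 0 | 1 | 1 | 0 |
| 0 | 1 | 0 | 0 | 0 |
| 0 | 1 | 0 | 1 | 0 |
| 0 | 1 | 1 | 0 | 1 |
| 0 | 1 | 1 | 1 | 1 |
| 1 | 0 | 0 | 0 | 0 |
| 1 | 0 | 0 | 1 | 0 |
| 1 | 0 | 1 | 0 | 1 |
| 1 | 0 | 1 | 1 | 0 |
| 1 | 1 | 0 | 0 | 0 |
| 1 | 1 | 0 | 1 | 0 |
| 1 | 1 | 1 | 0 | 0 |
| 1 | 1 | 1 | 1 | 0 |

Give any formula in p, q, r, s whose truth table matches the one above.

φ(p, q, r, s) = ((((p' · q) · r) · s') + (((p' · q) · r) · s)) + (((p · q') · r) · s')

Collect the rows where φ=1 — (0,1,1,0), (0,1,1,1), (1,0,1,0) — and write one minterm per row: ¬p·q·r·¬s, ¬p·q·r·s, p·¬q·r·¬s. Their union (logical OR) reproduces the table exactly.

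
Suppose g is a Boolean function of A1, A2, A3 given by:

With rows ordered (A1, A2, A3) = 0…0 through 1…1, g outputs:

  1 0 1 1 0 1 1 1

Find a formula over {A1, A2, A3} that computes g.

g(A1, A2, A3) = NOT (((NOT A1 AND NOT A2) AND A3) OR ((A1 AND NOT A2) AND NOT A3))

The 0-rows are (0,0,1), (1,0,0). Take each as a conjunction (¬A1·¬A2·A3, A1·¬A2·¬A3), form their disjunction, and complement — that gives a formula that is 1 everywhere g is.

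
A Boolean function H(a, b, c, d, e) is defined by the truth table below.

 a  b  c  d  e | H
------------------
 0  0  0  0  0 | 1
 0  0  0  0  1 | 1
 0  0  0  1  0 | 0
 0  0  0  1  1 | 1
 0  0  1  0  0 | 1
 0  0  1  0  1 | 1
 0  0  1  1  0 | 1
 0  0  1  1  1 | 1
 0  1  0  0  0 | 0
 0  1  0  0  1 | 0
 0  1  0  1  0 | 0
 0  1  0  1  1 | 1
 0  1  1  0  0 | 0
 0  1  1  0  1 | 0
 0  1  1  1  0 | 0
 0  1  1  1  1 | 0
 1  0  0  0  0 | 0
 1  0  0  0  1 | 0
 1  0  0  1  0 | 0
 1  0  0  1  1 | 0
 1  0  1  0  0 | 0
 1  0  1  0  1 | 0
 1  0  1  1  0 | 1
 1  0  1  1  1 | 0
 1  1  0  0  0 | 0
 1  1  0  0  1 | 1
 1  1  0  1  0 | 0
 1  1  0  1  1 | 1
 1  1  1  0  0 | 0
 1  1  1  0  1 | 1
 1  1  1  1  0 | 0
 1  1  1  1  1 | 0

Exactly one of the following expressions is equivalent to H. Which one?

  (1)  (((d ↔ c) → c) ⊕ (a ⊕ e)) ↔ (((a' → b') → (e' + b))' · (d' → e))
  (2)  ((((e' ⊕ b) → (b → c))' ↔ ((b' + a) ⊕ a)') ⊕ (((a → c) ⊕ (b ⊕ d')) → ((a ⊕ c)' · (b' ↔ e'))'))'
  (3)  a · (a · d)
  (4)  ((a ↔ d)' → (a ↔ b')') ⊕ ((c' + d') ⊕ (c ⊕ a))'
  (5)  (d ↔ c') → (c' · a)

2

(1) fails at (0,0,0,1,1): the formula yields 0, H is 1.
(3) fails at (0,0,0,0,0): the formula yields 0, H is 1.
(4) fails at (0,0,0,1,0): the formula yields 1, H is 0.
(5) fails at (0,0,0,1,1): the formula yields 0, H is 1.
Only (2) survives; checking it on all 32 rows confirms it matches H.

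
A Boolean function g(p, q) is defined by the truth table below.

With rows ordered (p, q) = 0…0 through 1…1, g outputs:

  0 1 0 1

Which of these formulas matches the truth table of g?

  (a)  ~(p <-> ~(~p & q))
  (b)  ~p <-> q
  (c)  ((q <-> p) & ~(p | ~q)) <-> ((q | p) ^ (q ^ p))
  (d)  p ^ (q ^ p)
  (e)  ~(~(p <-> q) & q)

d

(a) disagrees with g on (0,0) (formula → 1, table → 0); rule it out.
(b) disagrees with g on (1,0) (formula → 1, table → 0); rule it out.
(c) disagrees with g on (0,0) (formula → 1, table → 0); rule it out.
(e) disagrees with g on (0,0) (formula → 1, table → 0); rule it out.
That leaves (d). Evaluating it on every row reproduces the table of g exactly.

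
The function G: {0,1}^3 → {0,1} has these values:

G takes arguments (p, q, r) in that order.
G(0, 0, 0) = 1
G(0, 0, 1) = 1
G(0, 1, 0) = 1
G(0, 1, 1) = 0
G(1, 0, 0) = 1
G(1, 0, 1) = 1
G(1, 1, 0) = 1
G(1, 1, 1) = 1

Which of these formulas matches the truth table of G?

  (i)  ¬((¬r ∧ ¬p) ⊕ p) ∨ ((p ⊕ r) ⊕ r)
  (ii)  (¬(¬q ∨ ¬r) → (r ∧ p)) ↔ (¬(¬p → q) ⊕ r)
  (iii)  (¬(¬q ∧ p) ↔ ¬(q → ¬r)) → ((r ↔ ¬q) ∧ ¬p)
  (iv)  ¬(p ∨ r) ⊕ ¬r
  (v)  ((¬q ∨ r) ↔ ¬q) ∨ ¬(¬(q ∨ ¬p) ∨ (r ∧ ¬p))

v

(i) fails at (0,0,0): the formula yields 0, G is 1.
(ii) fails at (0,0,1): the formula yields 0, G is 1.
(iii) fails at (1,0,0): the formula yields 0, G is 1.
(iv) fails at (0,0,0): the formula yields 0, G is 1.
Only (v) survives; checking it on all 8 rows confirms it matches G.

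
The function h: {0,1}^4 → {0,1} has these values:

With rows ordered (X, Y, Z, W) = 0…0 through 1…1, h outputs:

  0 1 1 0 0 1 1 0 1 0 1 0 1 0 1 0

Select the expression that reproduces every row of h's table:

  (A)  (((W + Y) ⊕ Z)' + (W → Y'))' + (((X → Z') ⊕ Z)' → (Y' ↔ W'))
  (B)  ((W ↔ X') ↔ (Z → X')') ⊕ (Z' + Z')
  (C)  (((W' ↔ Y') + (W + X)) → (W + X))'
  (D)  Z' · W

(A) fails at (0,0,0,0): the formula yields 1, h is 0.
(C) fails at (0,0,0,0): the formula yields 1, h is 0.
(D) fails at (0,0,1,0): the formula yields 0, h is 1.
That leaves (B). Evaluating it on every row reproduces the table of h exactly.

B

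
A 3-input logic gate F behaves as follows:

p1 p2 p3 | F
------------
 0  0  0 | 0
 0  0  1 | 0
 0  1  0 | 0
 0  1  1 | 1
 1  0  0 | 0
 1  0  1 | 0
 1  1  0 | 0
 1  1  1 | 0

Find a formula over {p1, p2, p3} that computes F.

Only row (0,1,1) gives 1. That row's minterm ¬p1·p2·p3 is F directly.

F(p1, p2, p3) = (p1' · p2) · p3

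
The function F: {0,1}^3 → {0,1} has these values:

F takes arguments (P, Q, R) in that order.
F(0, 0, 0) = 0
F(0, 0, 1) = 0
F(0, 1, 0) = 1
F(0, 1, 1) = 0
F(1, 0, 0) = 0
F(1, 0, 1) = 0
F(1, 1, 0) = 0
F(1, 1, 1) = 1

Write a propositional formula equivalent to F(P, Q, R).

F(P, Q, R) = ((NOT P AND Q) AND NOT R) OR ((P AND Q) AND R)

F=1 on 2 inputs: (0,1,0), (1,1,1). Reading each as a conjunction of literals (¬P·Q·¬R, P·Q·R) and taking the OR gives the canonical DNF.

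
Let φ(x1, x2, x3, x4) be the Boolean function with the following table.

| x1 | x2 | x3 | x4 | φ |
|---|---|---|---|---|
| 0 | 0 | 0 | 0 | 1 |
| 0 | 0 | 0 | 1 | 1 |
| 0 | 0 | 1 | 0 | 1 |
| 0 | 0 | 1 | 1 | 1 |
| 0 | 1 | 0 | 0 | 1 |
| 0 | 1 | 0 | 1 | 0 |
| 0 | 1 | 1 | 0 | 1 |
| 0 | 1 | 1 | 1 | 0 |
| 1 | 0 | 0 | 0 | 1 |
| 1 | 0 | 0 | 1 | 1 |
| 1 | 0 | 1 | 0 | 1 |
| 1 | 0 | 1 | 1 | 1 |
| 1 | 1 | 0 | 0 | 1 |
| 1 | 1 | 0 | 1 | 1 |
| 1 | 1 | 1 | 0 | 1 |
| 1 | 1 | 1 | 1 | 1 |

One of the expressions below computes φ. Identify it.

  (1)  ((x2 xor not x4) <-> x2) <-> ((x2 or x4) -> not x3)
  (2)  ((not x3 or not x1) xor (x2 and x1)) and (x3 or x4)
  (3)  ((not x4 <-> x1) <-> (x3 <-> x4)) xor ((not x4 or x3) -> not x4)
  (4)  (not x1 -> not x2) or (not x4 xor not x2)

(1) disagrees with φ on (0,0,0,0) (formula → 0, table → 1); rule it out.
(2) disagrees with φ on (0,0,0,0) (formula → 0, table → 1); rule it out.
(3) disagrees with φ on (0,0,1,0) (formula → 0, table → 1); rule it out.
That leaves (4). Evaluating it on every row reproduces the table of φ exactly.

4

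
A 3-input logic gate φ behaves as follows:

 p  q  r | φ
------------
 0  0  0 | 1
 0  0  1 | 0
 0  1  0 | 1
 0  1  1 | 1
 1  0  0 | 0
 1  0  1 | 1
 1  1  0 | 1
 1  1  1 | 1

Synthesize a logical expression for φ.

φ(p, q, r) = ¬(((¬p ∧ ¬q) ∧ r) ∨ ((p ∧ ¬q) ∧ ¬r))

The 0-rows are (0,0,1), (1,0,0). Take each as a conjunction (¬p·¬q·r, p·¬q·¬r), form their disjunction, and complement — that gives a formula that is 1 everywhere φ is.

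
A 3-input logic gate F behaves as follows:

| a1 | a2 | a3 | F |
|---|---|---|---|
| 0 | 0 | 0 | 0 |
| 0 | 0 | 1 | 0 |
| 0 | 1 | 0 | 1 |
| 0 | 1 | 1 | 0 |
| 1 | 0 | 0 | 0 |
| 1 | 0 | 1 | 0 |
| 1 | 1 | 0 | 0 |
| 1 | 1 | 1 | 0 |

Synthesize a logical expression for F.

F is 1 on exactly one input, (0,1,0), whose minterm is ¬a1·a2·¬a3. So F is just that conjunction.

F(a1, a2, a3) = (not a1 and a2) and not a3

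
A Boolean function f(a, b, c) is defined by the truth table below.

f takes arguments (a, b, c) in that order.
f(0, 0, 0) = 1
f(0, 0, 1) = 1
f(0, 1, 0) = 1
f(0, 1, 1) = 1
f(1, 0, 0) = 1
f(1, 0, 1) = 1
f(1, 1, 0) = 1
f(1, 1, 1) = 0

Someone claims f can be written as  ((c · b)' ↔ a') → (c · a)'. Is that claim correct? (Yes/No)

Check the formula against f row by row:
  a=0, b=0, c=0: formula gives 1, f = 1 ✓
  a=0, b=0, c=1: formula gives 1, f = 1 ✓
  a=0, b=1, c=0: formula gives 1, f = 1 ✓
  a=0, b=1, c=1: formula gives 1, f = 1 ✓
  a=1, b=0, c=0: formula gives 1, f = 1 ✓
  …and likewise for the remaining 3 rows.
All 8 rows match — the expression computes f exactly.

Yes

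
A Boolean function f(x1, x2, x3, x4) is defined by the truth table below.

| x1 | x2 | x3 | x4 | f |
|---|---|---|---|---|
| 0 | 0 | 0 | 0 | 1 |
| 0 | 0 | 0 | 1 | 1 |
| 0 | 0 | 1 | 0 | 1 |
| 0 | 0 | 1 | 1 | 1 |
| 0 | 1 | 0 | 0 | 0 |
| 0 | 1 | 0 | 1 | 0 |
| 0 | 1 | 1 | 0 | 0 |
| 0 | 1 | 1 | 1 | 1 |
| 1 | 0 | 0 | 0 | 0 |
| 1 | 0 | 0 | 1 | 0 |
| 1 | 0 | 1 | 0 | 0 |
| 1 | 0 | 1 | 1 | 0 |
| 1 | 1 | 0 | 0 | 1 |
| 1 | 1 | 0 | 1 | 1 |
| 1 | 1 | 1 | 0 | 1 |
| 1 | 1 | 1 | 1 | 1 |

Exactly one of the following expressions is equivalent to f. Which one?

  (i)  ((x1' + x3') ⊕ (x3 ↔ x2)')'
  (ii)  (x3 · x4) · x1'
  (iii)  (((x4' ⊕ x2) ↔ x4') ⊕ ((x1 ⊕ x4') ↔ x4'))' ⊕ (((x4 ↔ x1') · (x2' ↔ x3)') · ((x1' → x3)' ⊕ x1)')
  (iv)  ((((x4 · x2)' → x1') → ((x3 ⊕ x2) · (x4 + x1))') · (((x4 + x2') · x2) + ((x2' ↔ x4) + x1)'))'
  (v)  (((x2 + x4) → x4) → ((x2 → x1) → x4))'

(i): at (0,0,0,0) it gives 0, but f = 1 — eliminated.
(ii): at (0,0,0,0) it gives 0, but f = 1 — eliminated.
(iv): at (0,0,0,0) it gives 0, but f = 1 — eliminated.
(v): at (0,0,0,1) it gives 0, but f = 1 — eliminated.
Only (iii) survives; checking it on all 16 rows confirms it matches f.

iii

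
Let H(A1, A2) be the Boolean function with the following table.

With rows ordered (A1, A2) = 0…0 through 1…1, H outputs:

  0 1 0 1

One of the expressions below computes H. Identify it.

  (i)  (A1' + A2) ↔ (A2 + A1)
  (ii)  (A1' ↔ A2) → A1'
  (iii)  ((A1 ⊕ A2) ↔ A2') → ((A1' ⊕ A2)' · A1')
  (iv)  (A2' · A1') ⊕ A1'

(ii): at (0,0) it gives 1, but H = 0 — eliminated.
(iii): at (0,0) it gives 1, but H = 0 — eliminated.
(iv): at (1,1) it gives 0, but H = 1 — eliminated.
(i) is the remaining candidate, and it agrees with H on all 4 inputs.

i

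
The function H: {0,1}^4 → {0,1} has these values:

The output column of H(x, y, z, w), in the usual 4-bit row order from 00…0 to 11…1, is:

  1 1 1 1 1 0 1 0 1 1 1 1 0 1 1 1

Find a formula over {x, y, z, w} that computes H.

The 0-rows are (0,1,0,1), (0,1,1,1), (1,1,0,0). Take each as a conjunction (¬x·y·¬z·w, ¬x·y·z·w, x·y·¬z·¬w), form their disjunction, and complement — that gives a formula that is 1 everywhere H is.

H(x, y, z, w) = ~(((((~x & y) & ~z) & w) | (((~x & y) & z) & w)) | (((x & y) & ~z) & ~w))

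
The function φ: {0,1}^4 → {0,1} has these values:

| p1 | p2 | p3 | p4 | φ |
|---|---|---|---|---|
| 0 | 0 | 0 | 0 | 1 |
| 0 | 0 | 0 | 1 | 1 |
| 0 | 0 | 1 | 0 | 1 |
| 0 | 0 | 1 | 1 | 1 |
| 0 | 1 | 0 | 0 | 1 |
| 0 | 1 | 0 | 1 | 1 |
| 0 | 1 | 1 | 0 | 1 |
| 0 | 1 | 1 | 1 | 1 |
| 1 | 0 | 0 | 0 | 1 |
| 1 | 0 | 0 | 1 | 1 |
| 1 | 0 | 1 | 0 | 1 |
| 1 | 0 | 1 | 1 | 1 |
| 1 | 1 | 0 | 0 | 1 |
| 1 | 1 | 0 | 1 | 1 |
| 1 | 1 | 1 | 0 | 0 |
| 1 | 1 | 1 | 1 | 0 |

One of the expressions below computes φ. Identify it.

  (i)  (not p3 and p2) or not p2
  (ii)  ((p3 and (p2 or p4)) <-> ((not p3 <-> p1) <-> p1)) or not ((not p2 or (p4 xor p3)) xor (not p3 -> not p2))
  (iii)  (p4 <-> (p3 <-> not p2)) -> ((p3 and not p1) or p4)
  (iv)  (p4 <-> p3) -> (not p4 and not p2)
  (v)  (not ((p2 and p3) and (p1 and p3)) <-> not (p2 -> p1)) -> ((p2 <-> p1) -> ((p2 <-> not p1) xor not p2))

v

(i): at (0,1,1,0) it gives 0, but φ = 1 — eliminated.
(ii): at (0,1,0,1) it gives 0, but φ = 1 — eliminated.
(iii): at (0,0,0,0) it gives 0, but φ = 1 — eliminated.
(iv): at (0,0,1,1) it gives 0, but φ = 1 — eliminated.
Only (v) survives; checking it on all 16 rows confirms it matches φ.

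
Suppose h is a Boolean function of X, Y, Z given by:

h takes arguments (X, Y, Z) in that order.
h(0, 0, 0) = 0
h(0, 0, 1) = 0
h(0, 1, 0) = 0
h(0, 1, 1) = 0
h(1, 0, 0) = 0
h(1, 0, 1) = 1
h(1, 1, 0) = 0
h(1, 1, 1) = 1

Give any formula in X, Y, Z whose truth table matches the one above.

h(X, Y, Z) = ((X ∧ ¬Y) ∧ Z) ∨ ((X ∧ Y) ∧ Z)

h=1 on 2 inputs: (1,0,1), (1,1,1). Reading each as a conjunction of literals (X·¬Y·Z, X·Y·Z) and taking the OR gives the canonical DNF.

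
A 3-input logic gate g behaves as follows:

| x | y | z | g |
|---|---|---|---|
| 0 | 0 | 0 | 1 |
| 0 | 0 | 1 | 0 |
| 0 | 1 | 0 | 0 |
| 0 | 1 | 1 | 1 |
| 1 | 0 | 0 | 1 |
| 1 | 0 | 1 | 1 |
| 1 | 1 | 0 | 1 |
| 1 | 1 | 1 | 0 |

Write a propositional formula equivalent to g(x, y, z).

The 0-rows are (0,0,1), (0,1,0), (1,1,1). Take each as a conjunction (¬x·¬y·z, ¬x·y·¬z, x·y·z), form their disjunction, and complement — that gives a formula that is 1 everywhere g is.

g(x, y, z) = NOT ((((NOT x AND NOT y) AND z) OR ((NOT x AND y) AND NOT z)) OR ((x AND y) AND z))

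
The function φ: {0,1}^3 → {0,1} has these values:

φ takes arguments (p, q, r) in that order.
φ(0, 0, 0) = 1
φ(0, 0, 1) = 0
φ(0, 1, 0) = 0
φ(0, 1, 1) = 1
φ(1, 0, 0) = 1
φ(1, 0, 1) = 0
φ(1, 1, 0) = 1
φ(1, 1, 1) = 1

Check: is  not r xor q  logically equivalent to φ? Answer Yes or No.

No

Test each input against both φ and the formula:
  p=0, q=0, r=0: formula gives 1, φ = 1 ✓
  p=0, q=0, r=1: formula gives 0, φ = 0 ✓
  p=0, q=1, r=0: formula gives 0, φ = 0 ✓
  p=0, q=1, r=1: formula gives 1, φ = 1 ✓
  p=1, q=0, r=0: formula gives 1, φ = 1 ✓
  …
  p=1, q=1, r=0: formula gives 0, but φ = 1 ✗
A single disagreement suffices: at (1,1,0) they differ, so the formula does not compute φ.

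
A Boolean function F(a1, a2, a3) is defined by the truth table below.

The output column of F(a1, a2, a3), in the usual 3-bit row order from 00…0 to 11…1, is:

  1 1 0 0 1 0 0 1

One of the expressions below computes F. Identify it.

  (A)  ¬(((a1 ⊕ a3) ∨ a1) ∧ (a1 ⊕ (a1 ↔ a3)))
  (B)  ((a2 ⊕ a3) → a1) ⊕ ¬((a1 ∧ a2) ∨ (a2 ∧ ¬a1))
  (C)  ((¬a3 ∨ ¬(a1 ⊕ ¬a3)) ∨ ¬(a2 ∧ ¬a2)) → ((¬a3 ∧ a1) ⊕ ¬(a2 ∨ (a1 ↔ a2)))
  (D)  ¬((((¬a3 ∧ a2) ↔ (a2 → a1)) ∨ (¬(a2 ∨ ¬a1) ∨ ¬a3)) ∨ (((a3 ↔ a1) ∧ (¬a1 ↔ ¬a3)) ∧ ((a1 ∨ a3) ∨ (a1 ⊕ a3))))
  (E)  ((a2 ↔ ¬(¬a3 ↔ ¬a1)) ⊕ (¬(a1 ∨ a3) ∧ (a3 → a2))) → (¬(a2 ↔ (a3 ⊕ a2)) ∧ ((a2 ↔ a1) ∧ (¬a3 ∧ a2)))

E

(A) fails at (0,1,0): the formula yields 1, F is 0.
(B) fails at (0,0,0): the formula yields 0, F is 1.
(C) fails at (0,0,0): the formula yields 0, F is 1.
(D) fails at (0,0,0): the formula yields 0, F is 1.
Only (E) survives; checking it on all 8 rows confirms it matches F.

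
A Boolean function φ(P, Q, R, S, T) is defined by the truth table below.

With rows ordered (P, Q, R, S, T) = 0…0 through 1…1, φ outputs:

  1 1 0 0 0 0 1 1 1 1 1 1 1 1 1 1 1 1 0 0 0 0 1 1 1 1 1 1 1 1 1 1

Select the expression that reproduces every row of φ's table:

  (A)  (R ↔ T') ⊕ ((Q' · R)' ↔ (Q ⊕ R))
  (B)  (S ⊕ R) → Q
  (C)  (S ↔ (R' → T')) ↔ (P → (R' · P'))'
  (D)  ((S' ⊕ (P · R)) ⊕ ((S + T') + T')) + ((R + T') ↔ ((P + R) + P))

B

(A) fails at (0,0,0,0,0): the formula yields 0, φ is 1.
(C) fails at (0,0,0,0,1): the formula yields 0, φ is 1.
(D) fails at (0,0,0,0,0): the formula yields 0, φ is 1.
Only (B) survives; checking it on all 32 rows confirms it matches φ.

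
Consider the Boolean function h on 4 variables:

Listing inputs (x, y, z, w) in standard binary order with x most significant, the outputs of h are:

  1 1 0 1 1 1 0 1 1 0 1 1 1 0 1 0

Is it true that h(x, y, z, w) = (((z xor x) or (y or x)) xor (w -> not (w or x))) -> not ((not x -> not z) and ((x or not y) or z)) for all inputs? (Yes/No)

Check the formula against h row by row:
  x=0, y=0, z=0, w=0: formula gives 0, but h = 1 ✗
Since they disagree at (0,0,0,0), the expression is not a correct formula for h.

No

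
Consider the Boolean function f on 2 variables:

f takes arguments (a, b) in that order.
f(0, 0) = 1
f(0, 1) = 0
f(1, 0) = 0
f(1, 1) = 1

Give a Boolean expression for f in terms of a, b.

The 1-rows are (0,0), (1,1). Each contributes one minterm — ¬a·¬b; a·b — and their disjunction is a sum-of-products form of f.

f(a, b) = (not a and not b) or (a and b)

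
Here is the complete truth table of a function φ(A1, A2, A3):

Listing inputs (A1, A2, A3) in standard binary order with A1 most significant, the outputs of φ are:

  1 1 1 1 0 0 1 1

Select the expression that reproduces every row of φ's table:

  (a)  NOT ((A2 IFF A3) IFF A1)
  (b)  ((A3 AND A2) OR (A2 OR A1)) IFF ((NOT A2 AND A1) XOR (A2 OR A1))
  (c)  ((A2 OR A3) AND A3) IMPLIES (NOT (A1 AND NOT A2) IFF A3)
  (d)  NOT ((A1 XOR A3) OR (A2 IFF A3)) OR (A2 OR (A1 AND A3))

b

(a) fails at (0,0,1): the formula yields 0, φ is 1.
(c) fails at (1,0,0): the formula yields 1, φ is 0.
(d) fails at (0,0,0): the formula yields 0, φ is 1.
(b) is the remaining candidate, and it agrees with φ on all 8 inputs.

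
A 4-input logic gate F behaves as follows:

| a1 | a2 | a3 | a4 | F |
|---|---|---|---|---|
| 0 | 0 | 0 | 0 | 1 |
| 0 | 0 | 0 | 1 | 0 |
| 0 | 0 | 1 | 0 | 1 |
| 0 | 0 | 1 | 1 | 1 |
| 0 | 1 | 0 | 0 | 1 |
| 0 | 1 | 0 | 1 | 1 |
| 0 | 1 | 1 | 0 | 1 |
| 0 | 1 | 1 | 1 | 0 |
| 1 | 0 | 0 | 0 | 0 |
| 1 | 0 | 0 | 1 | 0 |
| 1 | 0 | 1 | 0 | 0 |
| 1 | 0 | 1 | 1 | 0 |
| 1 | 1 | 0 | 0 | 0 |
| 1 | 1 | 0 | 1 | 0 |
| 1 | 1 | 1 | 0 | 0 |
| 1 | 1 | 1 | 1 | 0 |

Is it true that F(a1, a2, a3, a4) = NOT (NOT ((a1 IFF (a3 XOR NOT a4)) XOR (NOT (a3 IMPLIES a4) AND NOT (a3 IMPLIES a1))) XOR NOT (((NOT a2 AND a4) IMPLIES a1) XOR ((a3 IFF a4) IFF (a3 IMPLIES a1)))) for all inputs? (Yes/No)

Evaluate NOT (NOT ((a1 IFF (a3 XOR NOT a4)) XOR (NOT (a3 IMPLIES a4) AND NOT (a3 IMPLIES a1))) XOR NOT (((NOT a2 AND a4) IMPLIES a1) XOR ((a3 IFF a4) IFF (a3 IMPLIES a1)))) on each row and compare to F:
  a1=0, a2=0, a3=0, a4=0: formula gives 1, F = 1 ✓
  a1=0, a2=0, a3=0, a4=1: formula gives 0, F = 0 ✓
  a1=0, a2=0, a3=1, a4=0: formula gives 1, F = 1 ✓
  a1=0, a2=0, a3=1, a4=1: formula gives 1, F = 1 ✓
  …and likewise for the remaining 12 rows.
All 16 rows match — the expression computes F exactly.

Yes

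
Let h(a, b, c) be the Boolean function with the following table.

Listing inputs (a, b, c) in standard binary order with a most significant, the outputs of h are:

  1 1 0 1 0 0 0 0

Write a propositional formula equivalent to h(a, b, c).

h=1 on 3 inputs: (0,0,0), (0,0,1), (0,1,1). Reading each as a conjunction of literals (¬a·¬b·¬c, ¬a·¬b·c, ¬a·b·c) and taking the OR gives the canonical DNF.

h(a, b, c) = (((not a and not b) and not c) or ((not a and not b) and c)) or ((not a and b) and c)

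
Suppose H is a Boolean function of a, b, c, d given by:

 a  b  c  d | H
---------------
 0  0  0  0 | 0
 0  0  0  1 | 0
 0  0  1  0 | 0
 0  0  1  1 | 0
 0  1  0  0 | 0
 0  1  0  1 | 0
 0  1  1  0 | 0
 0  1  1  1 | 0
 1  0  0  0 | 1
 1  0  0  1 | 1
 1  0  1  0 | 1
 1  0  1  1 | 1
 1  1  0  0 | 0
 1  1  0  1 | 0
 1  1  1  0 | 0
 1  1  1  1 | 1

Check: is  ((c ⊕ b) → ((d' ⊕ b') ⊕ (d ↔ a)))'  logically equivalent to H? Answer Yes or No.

Check the formula against H row by row:
  a=0, b=0, c=0, d=0: formula gives 0, H = 0 ✓
  a=0, b=0, c=0, d=1: formula gives 0, H = 0 ✓
  a=0, b=0, c=1, d=0: formula gives 0, H = 0 ✓
  a=0, b=0, c=1, d=1: formula gives 0, H = 0 ✓
  a=0, b=1, c=0, d=0: formula gives 1, but H = 0 ✗
A single disagreement suffices: at (0,1,0,0) they differ, so the formula does not compute H.

No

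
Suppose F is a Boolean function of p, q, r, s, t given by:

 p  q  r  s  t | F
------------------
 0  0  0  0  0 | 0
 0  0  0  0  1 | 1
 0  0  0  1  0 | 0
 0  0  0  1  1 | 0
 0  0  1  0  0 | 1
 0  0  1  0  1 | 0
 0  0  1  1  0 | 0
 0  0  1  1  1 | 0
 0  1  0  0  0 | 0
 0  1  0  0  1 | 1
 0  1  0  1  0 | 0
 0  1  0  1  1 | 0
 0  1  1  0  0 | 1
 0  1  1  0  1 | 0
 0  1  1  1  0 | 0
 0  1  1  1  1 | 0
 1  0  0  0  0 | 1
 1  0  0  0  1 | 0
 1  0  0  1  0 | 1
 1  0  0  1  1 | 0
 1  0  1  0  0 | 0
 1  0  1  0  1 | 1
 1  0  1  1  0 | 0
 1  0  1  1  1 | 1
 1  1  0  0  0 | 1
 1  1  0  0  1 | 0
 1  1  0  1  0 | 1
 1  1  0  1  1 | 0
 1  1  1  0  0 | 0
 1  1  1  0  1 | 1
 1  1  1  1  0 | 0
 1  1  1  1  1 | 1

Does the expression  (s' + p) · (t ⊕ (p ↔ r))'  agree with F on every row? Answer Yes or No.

Test each input against both F and the formula:
  p=0, q=0, r=0, s=0, t=0: formula gives 0, F = 0 ✓
  p=0, q=0, r=0, s=0, t=1: formula gives 1, F = 1 ✓
  p=0, q=0, r=0, s=1, t=0: formula gives 0, F = 0 ✓
  p=0, q=0, r=0, s=1, t=1: formula gives 0, F = 0 ✓
  … (the remaining 28 rows also agree.)
All 32 rows match — the expression computes F exactly.

Yes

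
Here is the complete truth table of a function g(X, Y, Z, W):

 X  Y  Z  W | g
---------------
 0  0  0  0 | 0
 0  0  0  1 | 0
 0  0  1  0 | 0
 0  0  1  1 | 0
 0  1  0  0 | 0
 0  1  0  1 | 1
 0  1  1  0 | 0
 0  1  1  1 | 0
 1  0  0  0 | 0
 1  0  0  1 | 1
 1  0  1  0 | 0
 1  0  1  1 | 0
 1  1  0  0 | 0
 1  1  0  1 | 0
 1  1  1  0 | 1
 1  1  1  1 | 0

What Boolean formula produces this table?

g(X, Y, Z, W) = ((((X' · Y) · Z') · W) + (((X · Y') · Z') · W)) + (((X · Y) · Z) · W')

g=1 on 3 inputs: (0,1,0,1), (1,0,0,1), (1,1,1,0). Reading each as a conjunction of literals (¬X·Y·¬Z·W, X·¬Y·¬Z·W, X·Y·Z·¬W) and taking the OR gives the canonical DNF.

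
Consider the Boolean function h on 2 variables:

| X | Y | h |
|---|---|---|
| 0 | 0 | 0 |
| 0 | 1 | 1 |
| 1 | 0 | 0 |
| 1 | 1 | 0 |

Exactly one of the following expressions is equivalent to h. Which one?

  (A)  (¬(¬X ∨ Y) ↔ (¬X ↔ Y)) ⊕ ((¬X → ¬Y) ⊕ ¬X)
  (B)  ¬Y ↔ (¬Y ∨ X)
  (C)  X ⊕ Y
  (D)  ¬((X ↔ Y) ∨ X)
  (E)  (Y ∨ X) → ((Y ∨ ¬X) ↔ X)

D

(A) disagrees with h on (0,0) (formula → 1, table → 0); rule it out.
(B) disagrees with h on (0,0) (formula → 1, table → 0); rule it out.
(C) disagrees with h on (1,0) (formula → 1, table → 0); rule it out.
(E) disagrees with h on (0,0) (formula → 1, table → 0); rule it out.
Only (D) survives; checking it on all 4 rows confirms it matches h.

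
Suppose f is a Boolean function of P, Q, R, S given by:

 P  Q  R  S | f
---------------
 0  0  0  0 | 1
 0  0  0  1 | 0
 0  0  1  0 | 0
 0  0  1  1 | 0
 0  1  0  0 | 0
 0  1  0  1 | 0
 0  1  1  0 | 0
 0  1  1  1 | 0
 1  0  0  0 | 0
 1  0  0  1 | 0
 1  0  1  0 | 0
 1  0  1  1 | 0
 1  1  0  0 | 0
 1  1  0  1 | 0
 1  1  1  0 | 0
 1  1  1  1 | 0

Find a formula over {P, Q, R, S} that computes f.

The output is 1 only when every input is 0 — NOR of all inputs.

f(P, Q, R, S) = (((P + Q) + R) + S)'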